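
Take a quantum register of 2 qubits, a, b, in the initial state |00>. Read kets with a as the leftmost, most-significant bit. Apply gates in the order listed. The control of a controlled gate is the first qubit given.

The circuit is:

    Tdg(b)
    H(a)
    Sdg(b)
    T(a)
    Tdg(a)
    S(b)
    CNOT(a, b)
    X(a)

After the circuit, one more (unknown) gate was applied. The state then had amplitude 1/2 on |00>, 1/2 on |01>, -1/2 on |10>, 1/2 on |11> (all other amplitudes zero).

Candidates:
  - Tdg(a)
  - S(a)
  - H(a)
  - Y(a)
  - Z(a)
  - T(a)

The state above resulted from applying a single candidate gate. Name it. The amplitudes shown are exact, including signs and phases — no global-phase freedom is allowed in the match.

The unique candidate consistent with the amplitudes is H(a). Key observation: gates 3-6 undo each other exactly, leaving only the rest of the circuit to track.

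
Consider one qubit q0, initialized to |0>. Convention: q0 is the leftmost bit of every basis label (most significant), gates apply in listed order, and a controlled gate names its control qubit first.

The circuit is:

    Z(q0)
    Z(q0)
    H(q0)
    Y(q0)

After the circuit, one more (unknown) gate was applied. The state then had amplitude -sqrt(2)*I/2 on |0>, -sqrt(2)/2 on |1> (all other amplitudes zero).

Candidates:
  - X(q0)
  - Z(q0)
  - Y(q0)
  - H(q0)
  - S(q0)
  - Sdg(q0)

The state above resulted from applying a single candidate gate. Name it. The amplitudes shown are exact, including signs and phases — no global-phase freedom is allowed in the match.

The applied gate was S(q0).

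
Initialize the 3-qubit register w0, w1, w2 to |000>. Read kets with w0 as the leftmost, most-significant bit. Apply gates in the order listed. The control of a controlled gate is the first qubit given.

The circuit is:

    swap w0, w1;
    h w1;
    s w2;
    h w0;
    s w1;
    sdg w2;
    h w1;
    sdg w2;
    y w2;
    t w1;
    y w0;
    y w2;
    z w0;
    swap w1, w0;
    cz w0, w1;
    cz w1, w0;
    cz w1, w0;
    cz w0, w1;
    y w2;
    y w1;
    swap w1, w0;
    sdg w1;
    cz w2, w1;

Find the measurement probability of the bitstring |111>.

Outcome |111> occurs with probability 1/4. Key observation: gates 15-18 undo each other exactly, leaving only the rest of the circuit to track.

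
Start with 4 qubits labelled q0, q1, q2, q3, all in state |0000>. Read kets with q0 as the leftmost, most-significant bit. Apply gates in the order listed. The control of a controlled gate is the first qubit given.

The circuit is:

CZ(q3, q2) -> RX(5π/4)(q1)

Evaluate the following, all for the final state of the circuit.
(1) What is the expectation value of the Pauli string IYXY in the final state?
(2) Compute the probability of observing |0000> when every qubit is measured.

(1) The expectation value of IYXY is 0.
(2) Outcome |0000> occurs with probability 1/2 - sqrt(2)/4.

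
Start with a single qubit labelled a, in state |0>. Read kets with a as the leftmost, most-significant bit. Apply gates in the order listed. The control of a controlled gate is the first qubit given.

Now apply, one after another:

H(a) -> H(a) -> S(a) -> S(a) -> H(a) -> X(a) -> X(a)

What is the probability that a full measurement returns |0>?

A full measurement returns |0> with probability 1/2.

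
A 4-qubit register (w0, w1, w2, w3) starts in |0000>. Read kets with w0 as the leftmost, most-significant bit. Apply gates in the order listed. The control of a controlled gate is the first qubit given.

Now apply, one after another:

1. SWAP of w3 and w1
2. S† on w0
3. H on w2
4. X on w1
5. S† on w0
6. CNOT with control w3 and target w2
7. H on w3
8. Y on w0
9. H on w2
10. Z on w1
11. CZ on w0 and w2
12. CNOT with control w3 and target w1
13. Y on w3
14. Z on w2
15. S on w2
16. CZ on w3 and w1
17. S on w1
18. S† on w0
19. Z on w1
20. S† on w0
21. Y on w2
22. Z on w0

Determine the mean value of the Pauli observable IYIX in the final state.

The expectation value of IYIX is -1.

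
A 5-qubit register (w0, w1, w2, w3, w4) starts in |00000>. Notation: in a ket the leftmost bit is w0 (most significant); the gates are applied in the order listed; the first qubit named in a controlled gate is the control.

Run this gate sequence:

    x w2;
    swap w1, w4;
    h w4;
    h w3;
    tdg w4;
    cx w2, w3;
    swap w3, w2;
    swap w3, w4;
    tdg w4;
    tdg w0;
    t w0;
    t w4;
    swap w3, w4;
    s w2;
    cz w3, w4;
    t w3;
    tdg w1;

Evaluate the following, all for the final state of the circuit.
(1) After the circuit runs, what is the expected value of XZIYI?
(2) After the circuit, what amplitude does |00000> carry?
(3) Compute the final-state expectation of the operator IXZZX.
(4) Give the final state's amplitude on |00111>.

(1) In the final state, XZIYI has expectation 0.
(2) |00000> carries amplitude 0 in the final state.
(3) The observable IXZZX averages to 0.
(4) The final state's coefficient on |00111> equals -I/2.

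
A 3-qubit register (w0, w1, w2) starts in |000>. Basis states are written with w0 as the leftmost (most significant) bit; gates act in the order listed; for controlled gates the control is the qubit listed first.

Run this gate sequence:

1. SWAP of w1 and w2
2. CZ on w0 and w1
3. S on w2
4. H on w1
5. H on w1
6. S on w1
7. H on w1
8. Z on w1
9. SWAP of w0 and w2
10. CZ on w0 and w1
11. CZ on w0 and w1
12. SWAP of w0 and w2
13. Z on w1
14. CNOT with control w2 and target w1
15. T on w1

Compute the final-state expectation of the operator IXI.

The expectation value of IXI is sqrt(2)/2. Key observation: steps 8-13 multiply out to the identity, so the circuit reduces to the remaining gates.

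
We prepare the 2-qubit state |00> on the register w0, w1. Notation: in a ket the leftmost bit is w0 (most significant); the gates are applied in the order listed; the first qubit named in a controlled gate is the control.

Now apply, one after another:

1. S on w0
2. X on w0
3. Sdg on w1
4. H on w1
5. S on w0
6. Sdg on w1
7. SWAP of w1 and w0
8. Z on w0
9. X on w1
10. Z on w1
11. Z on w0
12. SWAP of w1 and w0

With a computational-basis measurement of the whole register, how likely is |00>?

A full measurement returns |00> with probability 1/2.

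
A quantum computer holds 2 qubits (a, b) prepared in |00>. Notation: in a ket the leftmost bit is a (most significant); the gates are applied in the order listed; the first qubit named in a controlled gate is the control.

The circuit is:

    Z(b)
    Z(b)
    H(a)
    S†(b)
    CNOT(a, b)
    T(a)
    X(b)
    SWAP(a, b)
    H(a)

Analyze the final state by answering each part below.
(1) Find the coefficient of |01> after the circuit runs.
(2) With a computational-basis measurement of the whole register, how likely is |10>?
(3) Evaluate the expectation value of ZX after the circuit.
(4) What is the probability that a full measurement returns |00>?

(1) The final state's coefficient on |01> equals exp(I*pi/4)/2.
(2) A full measurement returns |10> with probability 1/4.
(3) In the final state, ZX has expectation sqrt(2)/2.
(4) Outcome |00> occurs with probability 1/4.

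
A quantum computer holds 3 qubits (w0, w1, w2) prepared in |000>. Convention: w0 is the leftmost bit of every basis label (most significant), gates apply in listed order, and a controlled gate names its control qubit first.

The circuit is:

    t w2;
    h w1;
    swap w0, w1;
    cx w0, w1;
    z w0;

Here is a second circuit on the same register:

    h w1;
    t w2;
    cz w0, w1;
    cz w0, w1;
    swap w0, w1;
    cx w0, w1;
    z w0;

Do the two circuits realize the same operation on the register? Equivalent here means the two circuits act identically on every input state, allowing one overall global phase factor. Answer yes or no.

Yes, they are equivalent — the unitaries differ by at most a global phase.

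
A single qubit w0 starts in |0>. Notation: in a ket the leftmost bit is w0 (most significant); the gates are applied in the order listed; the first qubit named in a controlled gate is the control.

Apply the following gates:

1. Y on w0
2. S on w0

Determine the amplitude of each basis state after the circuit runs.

The final amplitudes are 0 on |0>, -1 on |1>.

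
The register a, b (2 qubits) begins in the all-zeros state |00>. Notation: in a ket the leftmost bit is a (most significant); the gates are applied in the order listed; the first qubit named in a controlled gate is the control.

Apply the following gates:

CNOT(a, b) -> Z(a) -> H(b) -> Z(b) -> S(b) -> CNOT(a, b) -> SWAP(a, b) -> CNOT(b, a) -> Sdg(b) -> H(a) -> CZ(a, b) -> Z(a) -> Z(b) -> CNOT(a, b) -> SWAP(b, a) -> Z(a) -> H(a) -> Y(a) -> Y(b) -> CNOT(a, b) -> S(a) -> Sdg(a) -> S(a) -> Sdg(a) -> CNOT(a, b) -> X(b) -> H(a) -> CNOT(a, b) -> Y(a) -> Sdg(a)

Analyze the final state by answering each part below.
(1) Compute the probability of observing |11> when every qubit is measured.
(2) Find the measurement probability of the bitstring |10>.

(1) The probability of measuring |11> is 1/2. Key observation: steps 20-25 multiply out to the identity, so the circuit reduces to the remaining gates.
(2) Outcome |10> occurs with probability 0.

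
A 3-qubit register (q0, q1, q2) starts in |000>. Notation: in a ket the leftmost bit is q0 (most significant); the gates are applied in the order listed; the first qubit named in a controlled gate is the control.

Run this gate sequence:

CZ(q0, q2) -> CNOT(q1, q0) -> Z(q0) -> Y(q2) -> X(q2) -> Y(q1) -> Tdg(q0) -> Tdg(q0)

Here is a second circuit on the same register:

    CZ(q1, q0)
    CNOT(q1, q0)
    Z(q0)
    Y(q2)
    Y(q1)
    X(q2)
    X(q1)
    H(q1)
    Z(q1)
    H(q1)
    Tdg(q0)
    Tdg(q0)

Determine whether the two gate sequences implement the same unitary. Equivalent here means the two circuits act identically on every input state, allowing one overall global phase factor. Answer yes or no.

No: there is an input state on which the two circuits produce genuinely different outputs (not merely differing by a phase).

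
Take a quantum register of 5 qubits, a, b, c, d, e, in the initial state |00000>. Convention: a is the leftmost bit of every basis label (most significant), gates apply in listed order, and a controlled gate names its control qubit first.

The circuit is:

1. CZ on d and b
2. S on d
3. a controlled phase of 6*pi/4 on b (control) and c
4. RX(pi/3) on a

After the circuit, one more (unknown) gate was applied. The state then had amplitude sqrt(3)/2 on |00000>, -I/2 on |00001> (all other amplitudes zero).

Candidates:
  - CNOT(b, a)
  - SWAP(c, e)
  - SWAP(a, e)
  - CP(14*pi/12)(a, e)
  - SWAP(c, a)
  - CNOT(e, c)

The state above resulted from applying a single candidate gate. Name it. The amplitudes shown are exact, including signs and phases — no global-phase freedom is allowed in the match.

The unique candidate consistent with the amplitudes is SWAP(a, e).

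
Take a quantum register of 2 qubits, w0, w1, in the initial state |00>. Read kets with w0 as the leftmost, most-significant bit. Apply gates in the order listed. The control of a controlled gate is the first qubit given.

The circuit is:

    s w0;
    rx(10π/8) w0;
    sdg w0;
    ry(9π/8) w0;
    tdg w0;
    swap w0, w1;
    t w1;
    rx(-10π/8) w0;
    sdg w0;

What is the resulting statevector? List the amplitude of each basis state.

After the circuit, the state carries amplitude -sqrt(1/2 - sqrt(2)/4)*sqrt(sqrt(2)/4 + 1/2)*sin(7*pi/16) - cos(7*pi/16)/2 + sqrt(2)*cos(7*pi/16)/4 on |00>, -sqrt(2)*sin(7*pi/16)/4 - sqrt(1/2 - sqrt(2)/4)*sqrt(sqrt(2)/4 + 1/2)*cos(7*pi/16) + sin(7*pi/16)/2 on |01>, sqrt(1/2 - sqrt(2)/4)*sqrt(sqrt(2)/4 + 1/2)*cos(7*pi/16) + sqrt(2)*sin(7*pi/16)/4 + sin(7*pi/16)/2 on |10>, -sqrt(1/2 - sqrt(2)/4)*sqrt(sqrt(2)/4 + 1/2)*sin(7*pi/16) + sqrt(2)*cos(7*pi/16)/4 + cos(7*pi/16)/2 on |11>.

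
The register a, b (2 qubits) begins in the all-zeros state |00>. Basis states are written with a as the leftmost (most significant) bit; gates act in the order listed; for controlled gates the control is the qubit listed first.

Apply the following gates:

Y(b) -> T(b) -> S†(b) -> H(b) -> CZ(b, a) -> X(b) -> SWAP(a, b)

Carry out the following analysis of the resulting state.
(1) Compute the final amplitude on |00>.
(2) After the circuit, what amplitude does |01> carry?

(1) The amplitude on |00> is -sqrt(2)*exp(I*pi/4)/2.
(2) The final state's coefficient on |01> equals 0.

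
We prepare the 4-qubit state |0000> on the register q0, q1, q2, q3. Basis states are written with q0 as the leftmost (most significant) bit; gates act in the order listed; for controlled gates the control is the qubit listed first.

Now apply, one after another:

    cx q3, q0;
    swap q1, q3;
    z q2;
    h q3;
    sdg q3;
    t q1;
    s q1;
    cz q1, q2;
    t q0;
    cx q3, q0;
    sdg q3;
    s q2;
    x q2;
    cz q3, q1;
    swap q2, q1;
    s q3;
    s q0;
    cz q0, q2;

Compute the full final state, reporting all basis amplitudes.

The resulting statevector has amplitude sqrt(2)/2 on |0100>, sqrt(2)/2 on |1101>, and 0 on every other basis state.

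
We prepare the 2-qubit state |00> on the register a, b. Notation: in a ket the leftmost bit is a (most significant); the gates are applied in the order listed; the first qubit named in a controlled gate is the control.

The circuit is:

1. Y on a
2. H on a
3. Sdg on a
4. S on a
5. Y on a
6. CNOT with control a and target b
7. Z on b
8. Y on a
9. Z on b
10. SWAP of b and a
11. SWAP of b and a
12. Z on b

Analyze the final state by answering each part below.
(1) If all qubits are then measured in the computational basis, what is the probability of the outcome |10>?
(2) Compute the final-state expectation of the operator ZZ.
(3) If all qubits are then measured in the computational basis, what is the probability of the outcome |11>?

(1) Outcome |10> occurs with probability 1/2.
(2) In the final state, ZZ has expectation -1.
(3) The probability of measuring |11> is 0.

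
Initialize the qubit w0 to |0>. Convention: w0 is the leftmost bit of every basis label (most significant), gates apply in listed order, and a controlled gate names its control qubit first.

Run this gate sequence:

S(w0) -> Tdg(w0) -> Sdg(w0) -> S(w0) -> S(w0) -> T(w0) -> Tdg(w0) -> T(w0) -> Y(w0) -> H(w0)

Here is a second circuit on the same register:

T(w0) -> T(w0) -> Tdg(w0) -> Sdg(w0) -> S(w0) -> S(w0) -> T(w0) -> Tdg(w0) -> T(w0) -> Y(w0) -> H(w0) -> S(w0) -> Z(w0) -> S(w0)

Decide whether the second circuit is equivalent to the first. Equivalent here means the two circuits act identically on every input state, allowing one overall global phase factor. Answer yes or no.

Yes, they are equivalent — the unitaries differ by at most a global phase.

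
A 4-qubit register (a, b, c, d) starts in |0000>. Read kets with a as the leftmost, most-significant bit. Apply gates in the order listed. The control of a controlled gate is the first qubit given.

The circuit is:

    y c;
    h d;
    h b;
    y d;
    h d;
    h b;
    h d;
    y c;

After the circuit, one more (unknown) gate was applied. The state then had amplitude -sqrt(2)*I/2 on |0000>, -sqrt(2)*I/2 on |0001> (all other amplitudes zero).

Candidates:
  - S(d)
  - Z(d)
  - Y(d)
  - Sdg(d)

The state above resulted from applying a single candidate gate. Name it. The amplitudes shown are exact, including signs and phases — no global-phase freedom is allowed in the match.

The applied gate was Z(d).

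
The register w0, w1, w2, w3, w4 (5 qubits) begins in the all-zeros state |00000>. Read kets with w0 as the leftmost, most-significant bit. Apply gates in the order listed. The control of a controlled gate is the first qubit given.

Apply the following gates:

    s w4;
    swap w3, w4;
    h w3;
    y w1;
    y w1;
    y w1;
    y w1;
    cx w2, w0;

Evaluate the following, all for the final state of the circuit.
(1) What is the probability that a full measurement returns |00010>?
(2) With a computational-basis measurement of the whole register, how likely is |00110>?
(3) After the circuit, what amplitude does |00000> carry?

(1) Outcome |00010> occurs with probability 1/2. Key observation: gates 4-7 undo each other exactly, leaving only the rest of the circuit to track.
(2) The probability of measuring |00110> is 0.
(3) The final state's coefficient on |00000> equals sqrt(2)/2.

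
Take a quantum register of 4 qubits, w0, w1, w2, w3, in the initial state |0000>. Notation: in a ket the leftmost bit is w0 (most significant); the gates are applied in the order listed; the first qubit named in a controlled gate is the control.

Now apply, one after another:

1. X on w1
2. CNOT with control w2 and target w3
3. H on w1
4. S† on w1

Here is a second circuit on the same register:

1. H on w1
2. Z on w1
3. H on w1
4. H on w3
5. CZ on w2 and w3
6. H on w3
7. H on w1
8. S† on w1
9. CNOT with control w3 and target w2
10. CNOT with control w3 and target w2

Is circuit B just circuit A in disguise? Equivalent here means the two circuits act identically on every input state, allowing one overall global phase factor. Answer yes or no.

Yes, they are equivalent — the unitaries differ by at most a global phase.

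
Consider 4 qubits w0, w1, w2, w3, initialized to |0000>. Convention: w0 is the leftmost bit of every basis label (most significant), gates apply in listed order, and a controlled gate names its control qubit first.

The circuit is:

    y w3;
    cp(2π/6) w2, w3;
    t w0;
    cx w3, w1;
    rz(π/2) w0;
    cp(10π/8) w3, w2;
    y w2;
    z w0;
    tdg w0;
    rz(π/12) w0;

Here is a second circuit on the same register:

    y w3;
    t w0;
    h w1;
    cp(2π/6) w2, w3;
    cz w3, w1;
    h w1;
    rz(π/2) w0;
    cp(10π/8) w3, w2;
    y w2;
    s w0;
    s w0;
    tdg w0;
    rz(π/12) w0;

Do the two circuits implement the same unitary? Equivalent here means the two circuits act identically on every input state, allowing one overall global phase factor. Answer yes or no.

Yes: on every input state the two circuits agree up to one overall phase factor.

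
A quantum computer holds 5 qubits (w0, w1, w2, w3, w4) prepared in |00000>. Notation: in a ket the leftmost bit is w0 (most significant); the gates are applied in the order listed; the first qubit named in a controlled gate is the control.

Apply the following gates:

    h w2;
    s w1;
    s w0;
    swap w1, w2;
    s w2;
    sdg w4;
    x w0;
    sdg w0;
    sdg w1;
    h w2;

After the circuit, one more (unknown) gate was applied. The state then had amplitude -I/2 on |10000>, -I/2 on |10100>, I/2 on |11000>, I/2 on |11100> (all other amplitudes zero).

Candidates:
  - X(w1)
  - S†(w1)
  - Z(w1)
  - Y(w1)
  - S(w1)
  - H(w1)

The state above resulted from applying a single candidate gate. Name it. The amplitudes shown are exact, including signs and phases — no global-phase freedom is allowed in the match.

It was S†(w1) that produced the state shown.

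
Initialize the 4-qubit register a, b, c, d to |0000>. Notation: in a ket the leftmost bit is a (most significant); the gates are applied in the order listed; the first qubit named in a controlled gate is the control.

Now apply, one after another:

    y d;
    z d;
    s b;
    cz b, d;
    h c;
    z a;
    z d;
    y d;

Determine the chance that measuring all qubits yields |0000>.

The probability of measuring |0000> is 1/2.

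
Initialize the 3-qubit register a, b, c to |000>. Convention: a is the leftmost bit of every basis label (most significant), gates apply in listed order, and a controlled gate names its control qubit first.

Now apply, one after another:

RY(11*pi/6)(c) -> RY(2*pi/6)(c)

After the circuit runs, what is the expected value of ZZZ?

The expectation value of ZZZ is sqrt(3)/2.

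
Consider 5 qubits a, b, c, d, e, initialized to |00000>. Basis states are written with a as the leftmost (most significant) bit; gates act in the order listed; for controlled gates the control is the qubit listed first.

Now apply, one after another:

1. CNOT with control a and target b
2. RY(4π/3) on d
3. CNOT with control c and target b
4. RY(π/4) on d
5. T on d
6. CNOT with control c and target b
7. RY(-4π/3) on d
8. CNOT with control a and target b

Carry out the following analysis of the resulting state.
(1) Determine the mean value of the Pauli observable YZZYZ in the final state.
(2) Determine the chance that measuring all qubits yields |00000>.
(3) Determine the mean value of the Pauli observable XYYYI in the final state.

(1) The observable YZZYZ averages to 0.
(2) A full measurement returns |00000> with probability -sqrt(6)/16 + sqrt(2)/16 + sqrt(3)/16 + 11/16.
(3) In the final state, XYYYI has expectation 0.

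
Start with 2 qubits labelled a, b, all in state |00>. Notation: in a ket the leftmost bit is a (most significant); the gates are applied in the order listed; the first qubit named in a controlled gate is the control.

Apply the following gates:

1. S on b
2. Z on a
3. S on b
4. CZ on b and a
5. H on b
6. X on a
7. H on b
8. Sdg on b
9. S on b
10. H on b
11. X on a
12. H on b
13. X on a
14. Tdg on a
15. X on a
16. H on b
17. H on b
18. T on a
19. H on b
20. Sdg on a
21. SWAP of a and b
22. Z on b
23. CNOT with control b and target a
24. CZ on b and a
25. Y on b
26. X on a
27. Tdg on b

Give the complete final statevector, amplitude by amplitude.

The final amplitudes are 0 on |00>, sqrt(2)/2 on |01>, 0 on |10>, sqrt(2)/2 on |11>. Key observation: gates 5-12 undo each other exactly, leaving only the rest of the circuit to track.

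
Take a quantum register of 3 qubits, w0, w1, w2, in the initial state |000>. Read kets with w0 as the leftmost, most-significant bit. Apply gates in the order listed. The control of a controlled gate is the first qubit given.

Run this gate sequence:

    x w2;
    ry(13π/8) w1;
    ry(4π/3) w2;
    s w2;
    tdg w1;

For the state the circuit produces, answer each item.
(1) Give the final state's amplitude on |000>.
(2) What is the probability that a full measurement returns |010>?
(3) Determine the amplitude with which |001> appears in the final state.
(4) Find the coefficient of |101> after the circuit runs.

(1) |000> carries amplitude sqrt(3)*cos(3*pi/16)/2 in the final state.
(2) The probability of measuring |010> is 3/8 - 3*sqrt(2 - sqrt(2))/16.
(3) The final state's coefficient on |001> equals I*cos(3*pi/16)/2.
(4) |101> carries amplitude 0 in the final state.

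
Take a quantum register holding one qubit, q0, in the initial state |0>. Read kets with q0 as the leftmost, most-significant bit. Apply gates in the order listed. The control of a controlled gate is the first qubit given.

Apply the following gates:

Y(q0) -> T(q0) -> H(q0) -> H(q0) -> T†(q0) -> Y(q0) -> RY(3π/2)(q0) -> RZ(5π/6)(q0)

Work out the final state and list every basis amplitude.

The resulting statevector has amplitude sqrt(2)*exp(7*I*pi/12)/2 on |0>, sqrt(2)*exp(5*I*pi/12)/2 on |1>. Key observation: gates 2-5 undo each other exactly, leaving only the rest of the circuit to track.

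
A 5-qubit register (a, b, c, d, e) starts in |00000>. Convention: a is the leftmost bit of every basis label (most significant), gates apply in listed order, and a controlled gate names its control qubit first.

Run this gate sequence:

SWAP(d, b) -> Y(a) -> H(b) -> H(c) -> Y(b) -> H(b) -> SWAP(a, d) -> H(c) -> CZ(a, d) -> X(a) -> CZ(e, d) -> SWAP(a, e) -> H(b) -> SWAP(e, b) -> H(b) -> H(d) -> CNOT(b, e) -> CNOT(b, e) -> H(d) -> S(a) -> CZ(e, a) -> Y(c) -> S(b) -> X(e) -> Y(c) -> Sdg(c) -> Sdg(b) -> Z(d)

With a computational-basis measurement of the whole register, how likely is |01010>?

The probability of measuring |01010> is 1/4. Key observation: the block from step 16 through step 19 cancels to the identity and can be dropped.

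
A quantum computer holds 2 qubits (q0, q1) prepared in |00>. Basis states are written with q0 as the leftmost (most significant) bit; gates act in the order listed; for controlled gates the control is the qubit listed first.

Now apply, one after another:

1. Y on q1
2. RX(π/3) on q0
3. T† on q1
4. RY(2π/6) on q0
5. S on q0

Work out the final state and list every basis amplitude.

The final amplitudes are 0 on |00>, (3 + I)*exp(I*pi/4)/4 on |01>, 0 on |10>, sqrt(3)*(1 - I)*exp(3*I*pi/4)/4 on |11>.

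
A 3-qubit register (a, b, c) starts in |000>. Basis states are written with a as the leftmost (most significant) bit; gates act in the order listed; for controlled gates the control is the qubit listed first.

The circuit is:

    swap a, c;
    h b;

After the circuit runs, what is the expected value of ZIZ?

In the final state, ZIZ has expectation 1.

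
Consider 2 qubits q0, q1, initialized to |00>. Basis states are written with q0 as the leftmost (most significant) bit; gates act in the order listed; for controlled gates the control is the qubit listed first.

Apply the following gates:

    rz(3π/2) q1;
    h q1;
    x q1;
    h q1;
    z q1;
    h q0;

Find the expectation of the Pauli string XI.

The expectation value of XI is 1. Key observation: steps 2-5 multiply out to the identity, so the circuit reduces to the remaining gates.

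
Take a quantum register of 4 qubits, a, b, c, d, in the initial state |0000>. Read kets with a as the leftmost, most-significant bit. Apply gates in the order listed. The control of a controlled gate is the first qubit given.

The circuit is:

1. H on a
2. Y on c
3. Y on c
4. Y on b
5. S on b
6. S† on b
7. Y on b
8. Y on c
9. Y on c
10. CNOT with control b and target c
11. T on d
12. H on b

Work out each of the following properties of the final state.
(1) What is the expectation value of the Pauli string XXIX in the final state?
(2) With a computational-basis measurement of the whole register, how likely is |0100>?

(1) The observable XXIX averages to 0. Key observation: gates 2-9 undo each other exactly, leaving only the rest of the circuit to track.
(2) The probability of measuring |0100> is 1/4.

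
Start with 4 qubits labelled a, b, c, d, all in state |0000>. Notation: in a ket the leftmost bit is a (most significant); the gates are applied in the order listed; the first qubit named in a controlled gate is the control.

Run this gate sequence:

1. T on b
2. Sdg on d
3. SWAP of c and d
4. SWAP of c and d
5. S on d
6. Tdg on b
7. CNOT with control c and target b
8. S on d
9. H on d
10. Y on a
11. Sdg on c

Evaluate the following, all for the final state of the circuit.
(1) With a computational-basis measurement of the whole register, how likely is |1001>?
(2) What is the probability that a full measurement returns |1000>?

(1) The probability of measuring |1001> is 1/2. Key observation: gates 1-6 undo each other exactly, leaving only the rest of the circuit to track.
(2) The probability of measuring |1000> is 1/2.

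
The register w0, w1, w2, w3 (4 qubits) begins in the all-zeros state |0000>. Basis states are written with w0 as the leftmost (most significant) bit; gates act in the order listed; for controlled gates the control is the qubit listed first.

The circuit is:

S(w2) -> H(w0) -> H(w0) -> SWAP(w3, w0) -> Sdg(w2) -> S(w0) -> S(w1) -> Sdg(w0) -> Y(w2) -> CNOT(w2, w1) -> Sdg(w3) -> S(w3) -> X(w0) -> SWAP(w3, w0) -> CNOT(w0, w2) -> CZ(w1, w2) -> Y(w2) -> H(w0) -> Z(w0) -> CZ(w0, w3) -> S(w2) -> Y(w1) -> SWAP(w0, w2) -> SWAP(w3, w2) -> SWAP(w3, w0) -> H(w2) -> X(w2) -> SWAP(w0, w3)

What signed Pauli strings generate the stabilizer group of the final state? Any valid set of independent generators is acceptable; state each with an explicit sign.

The final state is stabilized by the group generated by -IIXI, +IIIX, +ZIII, +IZII; other independent generating sets are equally valid. Key observation: gates 2-3 undo each other exactly, leaving only the rest of the circuit to track.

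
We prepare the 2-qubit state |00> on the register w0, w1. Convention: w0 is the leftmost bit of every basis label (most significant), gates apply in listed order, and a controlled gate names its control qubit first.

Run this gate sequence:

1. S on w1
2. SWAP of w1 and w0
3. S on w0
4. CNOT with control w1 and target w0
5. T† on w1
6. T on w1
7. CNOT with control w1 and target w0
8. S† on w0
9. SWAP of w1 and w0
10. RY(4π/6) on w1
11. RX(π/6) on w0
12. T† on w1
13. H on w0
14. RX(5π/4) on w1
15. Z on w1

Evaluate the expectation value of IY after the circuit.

In the final state, IY has expectation -sqrt(3)/4 + sqrt(2)/4. Key observation: the block from step 2 through step 9 cancels to the identity and can be dropped.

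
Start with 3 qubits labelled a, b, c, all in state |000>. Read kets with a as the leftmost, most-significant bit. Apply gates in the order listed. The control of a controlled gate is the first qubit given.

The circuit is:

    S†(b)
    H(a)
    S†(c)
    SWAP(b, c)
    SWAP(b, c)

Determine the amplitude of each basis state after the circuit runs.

The resulting statevector has amplitude sqrt(2)/2 on |000>, sqrt(2)/2 on |100>, and 0 on every other basis state. Key observation: steps 4-5 multiply out to the identity, so the circuit reduces to the remaining gates.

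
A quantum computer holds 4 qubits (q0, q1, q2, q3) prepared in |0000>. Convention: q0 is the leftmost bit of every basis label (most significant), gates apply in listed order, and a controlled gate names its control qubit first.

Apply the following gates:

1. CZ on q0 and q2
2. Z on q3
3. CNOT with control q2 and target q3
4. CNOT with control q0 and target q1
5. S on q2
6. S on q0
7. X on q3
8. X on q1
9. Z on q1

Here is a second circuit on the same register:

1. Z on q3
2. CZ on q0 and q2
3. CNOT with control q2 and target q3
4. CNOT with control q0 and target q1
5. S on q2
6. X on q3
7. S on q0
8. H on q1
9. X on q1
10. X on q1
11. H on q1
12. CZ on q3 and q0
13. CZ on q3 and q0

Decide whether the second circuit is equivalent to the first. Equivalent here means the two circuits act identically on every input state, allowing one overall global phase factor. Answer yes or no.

No — the two circuits implement different unitaries, even allowing a global phase.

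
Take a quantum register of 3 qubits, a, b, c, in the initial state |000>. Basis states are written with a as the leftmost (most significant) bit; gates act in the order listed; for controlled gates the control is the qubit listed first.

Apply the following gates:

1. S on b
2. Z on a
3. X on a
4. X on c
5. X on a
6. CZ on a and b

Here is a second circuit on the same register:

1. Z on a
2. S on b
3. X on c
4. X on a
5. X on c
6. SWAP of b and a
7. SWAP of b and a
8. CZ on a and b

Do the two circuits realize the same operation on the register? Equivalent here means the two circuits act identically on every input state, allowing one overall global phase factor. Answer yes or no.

No, they are not equivalent — no single phase factor reconciles the two unitaries.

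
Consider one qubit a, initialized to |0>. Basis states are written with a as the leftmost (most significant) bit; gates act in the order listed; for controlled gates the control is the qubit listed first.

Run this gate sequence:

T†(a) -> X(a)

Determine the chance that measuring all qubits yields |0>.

The probability of measuring |0> is 0.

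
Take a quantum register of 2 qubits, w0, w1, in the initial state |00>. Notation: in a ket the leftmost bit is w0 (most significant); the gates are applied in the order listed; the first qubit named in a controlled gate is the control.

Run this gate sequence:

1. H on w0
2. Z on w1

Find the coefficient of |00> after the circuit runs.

|00> carries amplitude sqrt(2)/2 in the final state.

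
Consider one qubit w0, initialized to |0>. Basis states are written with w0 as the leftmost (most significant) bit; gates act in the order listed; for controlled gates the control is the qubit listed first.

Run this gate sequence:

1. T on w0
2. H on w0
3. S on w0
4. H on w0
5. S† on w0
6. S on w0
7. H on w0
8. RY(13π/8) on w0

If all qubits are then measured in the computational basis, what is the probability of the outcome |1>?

A full measurement returns |1> with probability 1/2.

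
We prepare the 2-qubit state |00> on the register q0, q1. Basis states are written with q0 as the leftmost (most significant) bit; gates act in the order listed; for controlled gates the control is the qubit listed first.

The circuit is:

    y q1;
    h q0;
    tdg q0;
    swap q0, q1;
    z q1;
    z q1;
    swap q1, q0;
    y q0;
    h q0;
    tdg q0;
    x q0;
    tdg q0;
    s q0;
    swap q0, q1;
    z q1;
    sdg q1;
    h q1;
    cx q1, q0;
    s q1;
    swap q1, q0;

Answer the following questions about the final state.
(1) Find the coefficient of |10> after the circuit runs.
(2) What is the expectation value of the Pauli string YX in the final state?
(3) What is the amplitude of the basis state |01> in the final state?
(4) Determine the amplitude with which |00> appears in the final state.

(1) The amplitude on |10> is sqrt(2)/2.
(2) In the final state, YX has expectation sqrt(2)/2.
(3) |01> carries amplitude -sqrt(2)*exp(3*I*pi/4)/2 in the final state.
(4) |00> carries amplitude 0 in the final state.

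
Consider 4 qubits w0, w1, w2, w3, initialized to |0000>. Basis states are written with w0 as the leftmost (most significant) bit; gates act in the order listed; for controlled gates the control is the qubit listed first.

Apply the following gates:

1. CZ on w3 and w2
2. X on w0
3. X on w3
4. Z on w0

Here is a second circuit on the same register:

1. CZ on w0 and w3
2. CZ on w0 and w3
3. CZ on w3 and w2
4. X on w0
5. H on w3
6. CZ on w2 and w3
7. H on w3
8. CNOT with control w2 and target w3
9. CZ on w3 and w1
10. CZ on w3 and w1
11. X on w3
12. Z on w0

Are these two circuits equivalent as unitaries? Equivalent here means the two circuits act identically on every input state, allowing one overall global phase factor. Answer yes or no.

Yes — the two circuits implement the same unitary up to a global phase.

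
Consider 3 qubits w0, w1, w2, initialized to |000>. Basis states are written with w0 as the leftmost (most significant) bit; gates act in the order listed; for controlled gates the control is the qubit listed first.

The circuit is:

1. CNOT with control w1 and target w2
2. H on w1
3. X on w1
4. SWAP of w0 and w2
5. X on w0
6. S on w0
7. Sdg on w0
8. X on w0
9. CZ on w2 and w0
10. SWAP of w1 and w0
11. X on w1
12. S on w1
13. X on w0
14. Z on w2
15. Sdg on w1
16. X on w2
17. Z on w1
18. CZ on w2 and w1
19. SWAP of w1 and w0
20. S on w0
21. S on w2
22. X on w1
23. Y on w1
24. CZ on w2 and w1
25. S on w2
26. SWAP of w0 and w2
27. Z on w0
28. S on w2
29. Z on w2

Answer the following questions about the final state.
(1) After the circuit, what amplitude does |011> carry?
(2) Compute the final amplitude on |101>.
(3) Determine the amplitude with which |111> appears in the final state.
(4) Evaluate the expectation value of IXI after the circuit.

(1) The amplitude on |011> is 0. Key observation: steps 5-8 multiply out to the identity, so the circuit reduces to the remaining gates.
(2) The final state's coefficient on |101> equals -sqrt(2)*I/2.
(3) The amplitude on |111> is -sqrt(2)*I/2.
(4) The expectation value of IXI is 1.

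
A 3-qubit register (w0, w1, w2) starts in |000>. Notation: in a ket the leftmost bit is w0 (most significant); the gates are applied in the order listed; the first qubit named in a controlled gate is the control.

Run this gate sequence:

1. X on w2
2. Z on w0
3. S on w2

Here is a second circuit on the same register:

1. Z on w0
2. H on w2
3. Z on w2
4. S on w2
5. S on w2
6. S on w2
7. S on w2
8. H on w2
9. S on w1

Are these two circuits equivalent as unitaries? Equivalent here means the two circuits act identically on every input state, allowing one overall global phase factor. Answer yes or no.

No — the two circuits implement different unitaries, even allowing a global phase.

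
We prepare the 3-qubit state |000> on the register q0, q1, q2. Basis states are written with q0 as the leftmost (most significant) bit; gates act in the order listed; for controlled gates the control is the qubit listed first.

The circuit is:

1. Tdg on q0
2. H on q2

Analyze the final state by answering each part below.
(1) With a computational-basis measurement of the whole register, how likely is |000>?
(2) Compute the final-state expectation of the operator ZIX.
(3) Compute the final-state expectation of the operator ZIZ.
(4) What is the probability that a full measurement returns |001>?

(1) Outcome |000> occurs with probability 1/2.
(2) The expectation value of ZIX is 1.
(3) In the final state, ZIZ has expectation 0.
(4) A full measurement returns |001> with probability 1/2.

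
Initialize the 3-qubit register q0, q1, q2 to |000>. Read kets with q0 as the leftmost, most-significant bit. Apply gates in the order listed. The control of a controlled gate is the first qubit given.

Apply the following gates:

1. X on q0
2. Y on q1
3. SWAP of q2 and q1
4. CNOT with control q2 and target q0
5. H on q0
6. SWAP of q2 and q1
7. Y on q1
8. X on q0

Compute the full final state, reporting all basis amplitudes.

The final amplitudes are sqrt(2)/2 on |000>, sqrt(2)/2 on |100>, and 0 on every other basis state.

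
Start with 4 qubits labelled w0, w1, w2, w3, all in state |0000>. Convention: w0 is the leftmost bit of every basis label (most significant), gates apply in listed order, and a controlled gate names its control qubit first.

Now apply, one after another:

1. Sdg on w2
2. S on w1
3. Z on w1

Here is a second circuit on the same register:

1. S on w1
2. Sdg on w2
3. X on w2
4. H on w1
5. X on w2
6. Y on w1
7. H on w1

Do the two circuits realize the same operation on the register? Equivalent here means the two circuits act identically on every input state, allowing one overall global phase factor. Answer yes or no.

No, they are not equivalent — no single phase factor reconciles the two unitaries.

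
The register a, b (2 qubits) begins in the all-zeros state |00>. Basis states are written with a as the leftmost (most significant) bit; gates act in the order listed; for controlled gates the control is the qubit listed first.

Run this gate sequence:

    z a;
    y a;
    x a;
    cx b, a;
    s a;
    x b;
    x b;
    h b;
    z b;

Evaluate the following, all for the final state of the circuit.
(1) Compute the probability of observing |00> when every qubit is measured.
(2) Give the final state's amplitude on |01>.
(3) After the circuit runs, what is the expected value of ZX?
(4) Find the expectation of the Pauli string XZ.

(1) A full measurement returns |00> with probability 1/2. Key observation: steps 6-7 multiply out to the identity, so the circuit reduces to the remaining gates.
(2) |01> carries amplitude -sqrt(2)*I/2 in the final state.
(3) The observable ZX averages to -1.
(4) In the final state, XZ has expectation 0.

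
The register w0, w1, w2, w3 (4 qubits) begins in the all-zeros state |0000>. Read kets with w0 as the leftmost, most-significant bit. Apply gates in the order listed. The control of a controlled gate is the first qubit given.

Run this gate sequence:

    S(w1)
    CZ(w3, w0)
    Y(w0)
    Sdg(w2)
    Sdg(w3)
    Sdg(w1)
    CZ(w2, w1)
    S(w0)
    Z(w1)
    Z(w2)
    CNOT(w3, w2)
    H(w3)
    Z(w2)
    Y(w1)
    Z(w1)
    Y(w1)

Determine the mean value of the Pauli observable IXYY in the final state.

The observable IXYY averages to 0.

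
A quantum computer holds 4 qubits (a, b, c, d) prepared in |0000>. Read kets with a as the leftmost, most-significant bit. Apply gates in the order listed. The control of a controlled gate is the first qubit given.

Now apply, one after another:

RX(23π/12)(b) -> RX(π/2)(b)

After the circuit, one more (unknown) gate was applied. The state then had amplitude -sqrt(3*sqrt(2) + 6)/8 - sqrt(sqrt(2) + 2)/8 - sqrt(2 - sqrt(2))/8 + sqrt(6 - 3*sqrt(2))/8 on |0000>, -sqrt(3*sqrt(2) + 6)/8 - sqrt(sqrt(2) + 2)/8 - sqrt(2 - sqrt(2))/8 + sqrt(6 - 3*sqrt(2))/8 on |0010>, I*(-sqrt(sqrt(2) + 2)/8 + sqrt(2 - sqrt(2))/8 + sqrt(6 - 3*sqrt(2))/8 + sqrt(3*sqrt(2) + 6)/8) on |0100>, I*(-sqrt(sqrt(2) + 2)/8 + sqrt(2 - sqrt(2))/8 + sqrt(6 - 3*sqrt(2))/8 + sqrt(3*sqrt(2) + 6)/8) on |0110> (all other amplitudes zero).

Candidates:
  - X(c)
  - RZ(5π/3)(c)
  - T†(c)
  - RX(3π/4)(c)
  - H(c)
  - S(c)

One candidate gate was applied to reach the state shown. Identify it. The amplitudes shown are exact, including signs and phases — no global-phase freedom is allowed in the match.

The unique candidate consistent with the amplitudes is H(c).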